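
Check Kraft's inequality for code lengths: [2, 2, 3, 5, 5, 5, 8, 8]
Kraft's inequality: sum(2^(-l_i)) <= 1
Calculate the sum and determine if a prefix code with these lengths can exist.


Sum = 2^(-2) + 2^(-2) + 2^(-3) + 2^(-5) + 2^(-5) + 2^(-5) + 2^(-8) + 2^(-8)
    = 0.25 + 0.25 + 0.125 + 0.03125 + 0.03125 + 0.03125 + 0.00390625 + 0.00390625
    = 186/256 = 0.7265625
Since 0.7265625 <= 1, Kraft's inequality IS satisfied.
A prefix code with these lengths CAN exist.

Kraft sum = 0.7265625. Satisfied.


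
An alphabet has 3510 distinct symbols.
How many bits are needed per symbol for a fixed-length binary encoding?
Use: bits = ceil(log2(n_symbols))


log2(3510) = 11.7773
Bracket: 2^11 = 2048 < 3510 <= 2^12 = 4096
So ceil(log2(3510)) = 12

bits = ceil(log2(3510)) = ceil(11.7773) = 12 bits


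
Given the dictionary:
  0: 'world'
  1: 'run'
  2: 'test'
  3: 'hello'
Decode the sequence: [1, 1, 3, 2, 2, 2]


Look up each index in the dictionary:
  1 -> 'run'
  1 -> 'run'
  3 -> 'hello'
  2 -> 'test'
  2 -> 'test'
  2 -> 'test'

Decoded: "run run hello test test test"


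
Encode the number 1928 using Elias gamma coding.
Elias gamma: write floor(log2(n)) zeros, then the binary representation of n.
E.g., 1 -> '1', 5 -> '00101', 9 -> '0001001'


num_bits = floor(log2(1928)) + 1 = 11
leading_zeros = num_bits - 1 = 10
binary(1928) = 11110001000

Elias gamma(1928) = '0000000000' + '11110001000' = 000000000011110001000 (21 bits)


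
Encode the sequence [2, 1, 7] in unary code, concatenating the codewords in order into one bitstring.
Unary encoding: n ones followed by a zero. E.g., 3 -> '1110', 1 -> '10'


Encode each number as n ones followed by a terminating 0:
  2 -> 110 (3 bits)
  1 -> 10 (2 bits)
  7 -> 11111110 (8 bits)
Total length = 3 + 2 + 8 = 13 bits.

Unary([2, 1, 7]) = 1101011111110 (13 bits)


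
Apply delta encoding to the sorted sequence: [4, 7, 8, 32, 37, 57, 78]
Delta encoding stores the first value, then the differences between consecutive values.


First value: 4
Deltas:
  7 - 4 = 3
  8 - 7 = 1
  32 - 8 = 24
  37 - 32 = 5
  57 - 37 = 20
  78 - 57 = 21


Delta encoded: [4, 3, 1, 24, 5, 20, 21]


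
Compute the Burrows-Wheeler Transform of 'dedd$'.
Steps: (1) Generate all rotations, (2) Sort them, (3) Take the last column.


Rotations (sorted):
  0: $dedd -> last char: d
  1: d$ded -> last char: d
  2: dd$de -> last char: e
  3: dedd$ -> last char: $
  4: edd$d -> last char: d


BWT = dde$d


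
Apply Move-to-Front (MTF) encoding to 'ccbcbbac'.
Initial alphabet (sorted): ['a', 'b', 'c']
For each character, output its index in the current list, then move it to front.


MTF encoding:
'c': index 2 in ['a', 'b', 'c'] -> ['c', 'a', 'b']
'c': index 0 in ['c', 'a', 'b'] -> ['c', 'a', 'b']
'b': index 2 in ['c', 'a', 'b'] -> ['b', 'c', 'a']
'c': index 1 in ['b', 'c', 'a'] -> ['c', 'b', 'a']
'b': index 1 in ['c', 'b', 'a'] -> ['b', 'c', 'a']
'b': index 0 in ['b', 'c', 'a'] -> ['b', 'c', 'a']
'a': index 2 in ['b', 'c', 'a'] -> ['a', 'b', 'c']
'c': index 2 in ['a', 'b', 'c'] -> ['c', 'a', 'b']


Output: [2, 0, 2, 1, 1, 0, 2, 2]


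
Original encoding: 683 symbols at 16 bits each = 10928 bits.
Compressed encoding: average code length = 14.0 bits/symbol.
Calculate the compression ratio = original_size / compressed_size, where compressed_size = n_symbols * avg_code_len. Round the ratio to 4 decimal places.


original_size = n_symbols * orig_bits = 683 * 16 = 10928 bits
compressed_size = n_symbols * avg_code_len = 683 * 14.0 = 9562.0 bits
ratio = original_size / compressed_size = 10928 / 9562.0 = 1.1429

Compression ratio = 1.1429


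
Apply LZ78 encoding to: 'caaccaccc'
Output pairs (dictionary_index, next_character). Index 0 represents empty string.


LZ78 encoding steps:
Dictionary: {0: ''}
Step 1: w='' (idx 0), next='c' -> output (0, 'c'), add 'c' as idx 1
Step 2: w='' (idx 0), next='a' -> output (0, 'a'), add 'a' as idx 2
Step 3: w='a' (idx 2), next='c' -> output (2, 'c'), add 'ac' as idx 3
Step 4: w='c' (idx 1), next='a' -> output (1, 'a'), add 'ca' as idx 4
Step 5: w='c' (idx 1), next='c' -> output (1, 'c'), add 'cc' as idx 5
Step 6: w='c' (idx 1), end of input -> output (1, '')


Encoded: [(0, 'c'), (0, 'a'), (2, 'c'), (1, 'a'), (1, 'c'), (1, '')]


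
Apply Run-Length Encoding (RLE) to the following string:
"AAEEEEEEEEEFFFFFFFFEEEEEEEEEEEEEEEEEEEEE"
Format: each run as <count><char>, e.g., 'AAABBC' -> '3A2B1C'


Scanning runs left to right:
  i=0: run of 'A' x 2 -> '2A'
  i=2: run of 'E' x 9 -> '9E'
  i=11: run of 'F' x 8 -> '8F'
  i=19: run of 'E' x 21 -> '21E'

RLE = 2A9E8F21E


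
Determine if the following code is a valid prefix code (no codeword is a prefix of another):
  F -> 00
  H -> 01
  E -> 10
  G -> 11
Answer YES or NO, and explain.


Checking each pair (does one codeword prefix another?):
  F='00' vs H='01': no prefix
  F='00' vs E='10': no prefix
  F='00' vs G='11': no prefix
  H='01' vs F='00': no prefix
  H='01' vs E='10': no prefix
  H='01' vs G='11': no prefix
  E='10' vs F='00': no prefix
  E='10' vs H='01': no prefix
  E='10' vs G='11': no prefix
  G='11' vs F='00': no prefix
  G='11' vs H='01': no prefix
  G='11' vs E='10': no prefix
No violation found over all pairs.

YES -- this is a valid prefix code. No codeword is a prefix of any other codeword.


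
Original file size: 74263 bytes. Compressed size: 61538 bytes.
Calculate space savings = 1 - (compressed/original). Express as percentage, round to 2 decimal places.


ratio = compressed/original = 61538/74263 = 0.82865
savings = 1 - ratio = 1 - 0.82865 = 0.17135
as a percentage: 0.17135 * 100 = 17.14%

Space savings = 1 - 61538/74263 = 17.14%


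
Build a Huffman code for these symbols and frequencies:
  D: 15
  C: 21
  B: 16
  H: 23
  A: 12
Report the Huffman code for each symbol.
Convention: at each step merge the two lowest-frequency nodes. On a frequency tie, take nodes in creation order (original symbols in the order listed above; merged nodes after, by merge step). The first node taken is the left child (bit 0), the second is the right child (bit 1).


Huffman tree construction:
Step 1: Merge A(12) + D(15) = 27
Step 2: Merge B(16) + C(21) = 37
Step 3: Merge H(23) + (A+D)(27) = 50
Step 4: Merge (B+C)(37) + (H+(A+D))(50) = 87
Read each symbol's code off the tree from the root (left child = 0, right child = 1).

Codes:
  D: 111 (length 3)
  C: 01 (length 2)
  B: 00 (length 2)
  H: 10 (length 2)
  A: 110 (length 3)
Average code length: 201/87 = 2.3103 bits/symbol


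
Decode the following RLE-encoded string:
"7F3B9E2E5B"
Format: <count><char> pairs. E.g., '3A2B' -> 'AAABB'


Expanding each <count><char> pair:
  7F -> 'FFFFFFF'
  3B -> 'BBB'
  9E -> 'EEEEEEEEE'
  2E -> 'EE'
  5B -> 'BBBBB'

Decoded = FFFFFFFBBBEEEEEEEEEEEBBBBB


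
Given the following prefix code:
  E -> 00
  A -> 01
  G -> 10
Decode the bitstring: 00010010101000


Decoding step by step:
Bits 00 -> E
Bits 01 -> A
Bits 00 -> E
Bits 10 -> G
Bits 10 -> G
Bits 10 -> G
Bits 00 -> E


Decoded message: EAEGGGE


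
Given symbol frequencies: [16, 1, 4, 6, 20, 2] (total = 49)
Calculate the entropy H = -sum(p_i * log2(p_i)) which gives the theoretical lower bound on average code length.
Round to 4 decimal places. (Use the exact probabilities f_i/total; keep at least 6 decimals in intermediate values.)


Per-symbol terms -p_i * log2(p_i) with p_i = f_i/49:
  p = 16/49 = 0.326531: log2(p) = -1.614710, -p*log2(p) = 0.527252
  p = 1/49 = 0.020408: log2(p) = -5.614710, -p*log2(p) = 0.114586
  p = 4/49 = 0.081633: log2(p) = -3.614710, -p*log2(p) = 0.295078
  p = 6/49 = 0.122449: log2(p) = -3.029747, -p*log2(p) = 0.370989
  p = 20/49 = 0.408163: log2(p) = -1.292782, -p*log2(p) = 0.527666
  p = 2/49 = 0.040816: log2(p) = -4.614710, -p*log2(p) = 0.188356
H = 0.527252 + 0.114586 + 0.295078 + 0.370989 + 0.527666 + 0.188356 = 2.023927

H = 2.0239 bits/symbol


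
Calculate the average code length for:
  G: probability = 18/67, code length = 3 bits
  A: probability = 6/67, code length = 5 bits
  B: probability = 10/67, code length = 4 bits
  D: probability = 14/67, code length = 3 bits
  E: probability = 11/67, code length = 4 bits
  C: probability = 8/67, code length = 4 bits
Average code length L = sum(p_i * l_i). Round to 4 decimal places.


Weighted contributions p_i * l_i:
  G: (18/67) * 3 = 54/67
  A: (6/67) * 5 = 30/67
  B: (10/67) * 4 = 40/67
  D: (14/67) * 3 = 42/67
  E: (11/67) * 4 = 44/67
  C: (8/67) * 4 = 32/67
Sum = (54 + 30 + 40 + 42 + 44 + 32)/67 = 242/67

L = 242/67 = 3.6119 bits/symbol


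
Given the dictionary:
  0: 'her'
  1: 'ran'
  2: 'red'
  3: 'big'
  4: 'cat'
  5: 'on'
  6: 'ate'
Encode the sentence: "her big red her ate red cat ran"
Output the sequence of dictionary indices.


Look up each word in the dictionary:
  'her' -> 0
  'big' -> 3
  'red' -> 2
  'her' -> 0
  'ate' -> 6
  'red' -> 2
  'cat' -> 4
  'ran' -> 1

Encoded: [0, 3, 2, 0, 6, 2, 4, 1]


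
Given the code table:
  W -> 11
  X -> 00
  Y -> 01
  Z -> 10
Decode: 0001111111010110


Decoding:
00 -> X
01 -> Y
11 -> W
11 -> W
11 -> W
01 -> Y
01 -> Y
10 -> Z


Result: XYWWWYYZ


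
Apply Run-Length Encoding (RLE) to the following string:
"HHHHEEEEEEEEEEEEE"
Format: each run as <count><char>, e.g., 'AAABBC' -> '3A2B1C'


Scanning runs left to right:
  i=0: run of 'H' x 4 -> '4H'
  i=4: run of 'E' x 13 -> '13E'

RLE = 4H13E


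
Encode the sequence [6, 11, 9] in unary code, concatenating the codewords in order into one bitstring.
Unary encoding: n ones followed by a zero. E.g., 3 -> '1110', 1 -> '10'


Encode each number as n ones followed by a terminating 0:
  6 -> 1111110 (7 bits)
  11 -> 111111111110 (12 bits)
  9 -> 1111111110 (10 bits)
Total length = 7 + 12 + 10 = 29 bits.

Unary([6, 11, 9]) = 11111101111111111101111111110 (29 bits)


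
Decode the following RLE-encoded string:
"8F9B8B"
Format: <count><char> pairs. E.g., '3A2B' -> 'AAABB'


Expanding each <count><char> pair:
  8F -> 'FFFFFFFF'
  9B -> 'BBBBBBBBB'
  8B -> 'BBBBBBBB'

Decoded = FFFFFFFFBBBBBBBBBBBBBBBBB


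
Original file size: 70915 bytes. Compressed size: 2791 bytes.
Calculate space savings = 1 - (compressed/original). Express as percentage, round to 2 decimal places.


ratio = compressed/original = 2791/70915 = 0.039357
savings = 1 - ratio = 1 - 0.039357 = 0.960643
as a percentage: 0.960643 * 100 = 96.06%

Space savings = 1 - 2791/70915 = 96.06%


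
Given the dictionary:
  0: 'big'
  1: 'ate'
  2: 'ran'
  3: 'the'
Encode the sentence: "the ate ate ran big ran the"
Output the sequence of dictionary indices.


Look up each word in the dictionary:
  'the' -> 3
  'ate' -> 1
  'ate' -> 1
  'ran' -> 2
  'big' -> 0
  'ran' -> 2
  'the' -> 3

Encoded: [3, 1, 1, 2, 0, 2, 3]


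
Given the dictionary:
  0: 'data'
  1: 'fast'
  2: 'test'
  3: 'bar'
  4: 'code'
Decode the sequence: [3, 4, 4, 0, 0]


Look up each index in the dictionary:
  3 -> 'bar'
  4 -> 'code'
  4 -> 'code'
  0 -> 'data'
  0 -> 'data'

Decoded: "bar code code data data"


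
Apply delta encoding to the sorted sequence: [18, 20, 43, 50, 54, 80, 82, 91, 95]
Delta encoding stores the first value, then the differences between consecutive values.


First value: 18
Deltas:
  20 - 18 = 2
  43 - 20 = 23
  50 - 43 = 7
  54 - 50 = 4
  80 - 54 = 26
  82 - 80 = 2
  91 - 82 = 9
  95 - 91 = 4


Delta encoded: [18, 2, 23, 7, 4, 26, 2, 9, 4]


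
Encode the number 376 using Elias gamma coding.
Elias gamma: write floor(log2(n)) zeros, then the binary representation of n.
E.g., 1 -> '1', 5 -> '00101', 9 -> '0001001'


num_bits = floor(log2(376)) + 1 = 9
leading_zeros = num_bits - 1 = 8
binary(376) = 101111000

Elias gamma(376) = '00000000' + '101111000' = 00000000101111000 (17 bits)


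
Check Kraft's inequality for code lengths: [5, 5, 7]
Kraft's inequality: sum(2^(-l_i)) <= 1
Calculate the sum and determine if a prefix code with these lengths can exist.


Sum = 2^(-5) + 2^(-5) + 2^(-7)
    = 0.03125 + 0.03125 + 0.0078125
    = 9/128 = 0.0703125
Since 0.0703125 <= 1, Kraft's inequality IS satisfied.
A prefix code with these lengths CAN exist.

Kraft sum = 0.0703125. Satisfied.


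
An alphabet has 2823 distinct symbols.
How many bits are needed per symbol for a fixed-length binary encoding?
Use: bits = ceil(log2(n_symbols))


log2(2823) = 11.463
Bracket: 2^11 = 2048 < 2823 <= 2^12 = 4096
So ceil(log2(2823)) = 12

bits = ceil(log2(2823)) = ceil(11.463) = 12 bits


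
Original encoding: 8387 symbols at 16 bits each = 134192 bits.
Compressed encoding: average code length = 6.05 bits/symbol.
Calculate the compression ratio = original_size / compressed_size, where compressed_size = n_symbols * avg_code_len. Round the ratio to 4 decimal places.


original_size = n_symbols * orig_bits = 8387 * 16 = 134192 bits
compressed_size = n_symbols * avg_code_len = 8387 * 6.05 = 50741.35 bits
ratio = original_size / compressed_size = 134192 / 50741.35 = 2.6446

Compression ratio = 2.6446


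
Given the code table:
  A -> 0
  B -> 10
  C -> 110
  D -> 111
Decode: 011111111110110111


Decoding:
0 -> A
111 -> D
111 -> D
111 -> D
10 -> B
110 -> C
111 -> D


Result: ADDDBCD


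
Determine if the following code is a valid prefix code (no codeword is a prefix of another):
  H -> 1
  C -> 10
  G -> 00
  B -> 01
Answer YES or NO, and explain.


Checking each pair (does one codeword prefix another?):
  H='1' vs C='10': prefix -- VIOLATION

NO -- this is NOT a valid prefix code. H (1) is a prefix of C (10).


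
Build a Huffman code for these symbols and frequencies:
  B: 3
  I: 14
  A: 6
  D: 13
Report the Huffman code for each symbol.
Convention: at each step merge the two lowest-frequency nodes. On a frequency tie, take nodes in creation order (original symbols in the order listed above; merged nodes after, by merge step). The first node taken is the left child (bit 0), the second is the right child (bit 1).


Huffman tree construction:
Step 1: Merge B(3) + A(6) = 9
Step 2: Merge (B+A)(9) + D(13) = 22
Step 3: Merge I(14) + ((B+A)+D)(22) = 36
Read each symbol's code off the tree from the root (left child = 0, right child = 1).

Codes:
  B: 100 (length 3)
  I: 0 (length 1)
  A: 101 (length 3)
  D: 11 (length 2)
Average code length: 67/36 = 1.8611 bits/symbol


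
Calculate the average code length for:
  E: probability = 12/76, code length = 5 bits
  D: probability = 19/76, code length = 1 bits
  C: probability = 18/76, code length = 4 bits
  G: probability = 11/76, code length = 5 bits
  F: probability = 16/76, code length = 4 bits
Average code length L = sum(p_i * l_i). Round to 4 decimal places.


Weighted contributions p_i * l_i:
  E: (12/76) * 5 = 60/76
  D: (19/76) * 1 = 19/76
  C: (18/76) * 4 = 72/76
  G: (11/76) * 5 = 55/76
  F: (16/76) * 4 = 64/76
Sum = (60 + 19 + 72 + 55 + 64)/76 = 270/76

L = 270/76 = 3.5526 bits/symbol


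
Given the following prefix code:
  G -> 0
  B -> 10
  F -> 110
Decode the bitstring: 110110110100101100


Decoding step by step:
Bits 110 -> F
Bits 110 -> F
Bits 110 -> F
Bits 10 -> B
Bits 0 -> G
Bits 10 -> B
Bits 110 -> F
Bits 0 -> G


Decoded message: FFFBGBFG


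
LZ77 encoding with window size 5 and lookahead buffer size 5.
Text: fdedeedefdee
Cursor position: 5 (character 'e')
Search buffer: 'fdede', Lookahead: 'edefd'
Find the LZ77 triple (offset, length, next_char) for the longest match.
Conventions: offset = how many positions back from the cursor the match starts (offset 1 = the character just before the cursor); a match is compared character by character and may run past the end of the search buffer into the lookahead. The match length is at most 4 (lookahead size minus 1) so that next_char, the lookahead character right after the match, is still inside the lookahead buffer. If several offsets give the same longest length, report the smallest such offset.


Try each offset into the search buffer:
  offset=1 (pos 4, char 'e'): match length 1
  offset=2 (pos 3, char 'd'): match length 0
  offset=3 (pos 2, char 'e'): match length 3
  offset=4 (pos 1, char 'd'): match length 0
  offset=5 (pos 0, char 'f'): match length 0
Longest match has length 3 at offset 3.
next_char = character at position 5 + 3 = 8 -> 'f'

Best match: offset=3, length=3 (matching 'ede' starting at position 2)
LZ77 triple: (3, 3, 'f')


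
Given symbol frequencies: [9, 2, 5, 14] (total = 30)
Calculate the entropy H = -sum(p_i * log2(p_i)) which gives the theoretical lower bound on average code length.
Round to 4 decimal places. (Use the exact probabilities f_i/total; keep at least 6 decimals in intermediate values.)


Per-symbol terms -p_i * log2(p_i) with p_i = f_i/30:
  p = 9/30 = 0.300000: log2(p) = -1.736966, -p*log2(p) = 0.521090
  p = 2/30 = 0.066667: log2(p) = -3.906891, -p*log2(p) = 0.260459
  p = 5/30 = 0.166667: log2(p) = -2.584963, -p*log2(p) = 0.430827
  p = 14/30 = 0.466667: log2(p) = -1.099536, -p*log2(p) = 0.513117
H = 0.521090 + 0.260459 + 0.430827 + 0.513117 = 1.725493

H = 1.7255 bits/symbol


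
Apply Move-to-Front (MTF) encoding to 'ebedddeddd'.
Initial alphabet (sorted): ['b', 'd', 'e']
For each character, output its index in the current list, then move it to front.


MTF encoding:
'e': index 2 in ['b', 'd', 'e'] -> ['e', 'b', 'd']
'b': index 1 in ['e', 'b', 'd'] -> ['b', 'e', 'd']
'e': index 1 in ['b', 'e', 'd'] -> ['e', 'b', 'd']
'd': index 2 in ['e', 'b', 'd'] -> ['d', 'e', 'b']
'd': index 0 in ['d', 'e', 'b'] -> ['d', 'e', 'b']
'd': index 0 in ['d', 'e', 'b'] -> ['d', 'e', 'b']
'e': index 1 in ['d', 'e', 'b'] -> ['e', 'd', 'b']
'd': index 1 in ['e', 'd', 'b'] -> ['d', 'e', 'b']
'd': index 0 in ['d', 'e', 'b'] -> ['d', 'e', 'b']
'd': index 0 in ['d', 'e', 'b'] -> ['d', 'e', 'b']


Output: [2, 1, 1, 2, 0, 0, 1, 1, 0, 0]


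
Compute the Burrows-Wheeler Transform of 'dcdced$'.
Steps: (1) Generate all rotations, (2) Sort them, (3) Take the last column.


Rotations (sorted):
  0: $dcdced -> last char: d
  1: cdced$d -> last char: d
  2: ced$dcd -> last char: d
  3: d$dcdce -> last char: e
  4: dcdced$ -> last char: $
  5: dced$dc -> last char: c
  6: ed$dcdc -> last char: c


BWT = ddde$cc


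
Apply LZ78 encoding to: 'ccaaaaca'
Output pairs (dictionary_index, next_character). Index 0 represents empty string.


LZ78 encoding steps:
Dictionary: {0: ''}
Step 1: w='' (idx 0), next='c' -> output (0, 'c'), add 'c' as idx 1
Step 2: w='c' (idx 1), next='a' -> output (1, 'a'), add 'ca' as idx 2
Step 3: w='' (idx 0), next='a' -> output (0, 'a'), add 'a' as idx 3
Step 4: w='a' (idx 3), next='a' -> output (3, 'a'), add 'aa' as idx 4
Step 5: w='ca' (idx 2), end of input -> output (2, '')


Encoded: [(0, 'c'), (1, 'a'), (0, 'a'), (3, 'a'), (2, '')]


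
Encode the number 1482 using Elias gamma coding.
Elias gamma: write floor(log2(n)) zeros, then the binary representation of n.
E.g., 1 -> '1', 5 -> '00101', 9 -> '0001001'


num_bits = floor(log2(1482)) + 1 = 11
leading_zeros = num_bits - 1 = 10
binary(1482) = 10111001010

Elias gamma(1482) = '0000000000' + '10111001010' = 000000000010111001010 (21 bits)


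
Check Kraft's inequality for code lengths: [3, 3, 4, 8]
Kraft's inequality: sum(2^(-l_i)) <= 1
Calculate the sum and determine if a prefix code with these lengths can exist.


Sum = 2^(-3) + 2^(-3) + 2^(-4) + 2^(-8)
    = 0.125 + 0.125 + 0.0625 + 0.00390625
    = 81/256 = 0.31640625
Since 0.31640625 <= 1, Kraft's inequality IS satisfied.
A prefix code with these lengths CAN exist.

Kraft sum = 0.31640625. Satisfied.


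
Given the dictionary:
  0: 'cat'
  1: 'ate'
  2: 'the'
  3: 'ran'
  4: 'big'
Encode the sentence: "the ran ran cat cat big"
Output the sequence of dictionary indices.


Look up each word in the dictionary:
  'the' -> 2
  'ran' -> 3
  'ran' -> 3
  'cat' -> 0
  'cat' -> 0
  'big' -> 4

Encoded: [2, 3, 3, 0, 0, 4]


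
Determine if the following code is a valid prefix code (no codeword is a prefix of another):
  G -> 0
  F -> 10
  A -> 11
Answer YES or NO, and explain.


Checking each pair (does one codeword prefix another?):
  G='0' vs F='10': no prefix
  G='0' vs A='11': no prefix
  F='10' vs G='0': no prefix
  F='10' vs A='11': no prefix
  A='11' vs G='0': no prefix
  A='11' vs F='10': no prefix
No violation found over all pairs.

YES -- this is a valid prefix code. No codeword is a prefix of any other codeword.


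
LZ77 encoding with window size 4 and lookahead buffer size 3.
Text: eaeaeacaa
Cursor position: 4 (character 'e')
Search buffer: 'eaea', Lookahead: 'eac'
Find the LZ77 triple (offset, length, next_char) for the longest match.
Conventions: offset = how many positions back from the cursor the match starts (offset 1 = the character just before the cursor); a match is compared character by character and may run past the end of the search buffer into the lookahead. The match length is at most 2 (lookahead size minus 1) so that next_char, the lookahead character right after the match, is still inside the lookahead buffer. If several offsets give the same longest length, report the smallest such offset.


Try each offset into the search buffer:
  offset=1 (pos 3, char 'a'): match length 0
  offset=2 (pos 2, char 'e'): match length 2
  offset=3 (pos 1, char 'a'): match length 0
  offset=4 (pos 0, char 'e'): match length 2
Longest match has length 2, found at offsets 2, 4; take the smallest, offset 2.
next_char = character at position 4 + 2 = 6 -> 'c'

Best match: offset=2, length=2 (matching 'ea' starting at position 2)
LZ77 triple: (2, 2, 'c')


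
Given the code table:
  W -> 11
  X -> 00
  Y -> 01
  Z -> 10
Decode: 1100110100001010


Decoding:
11 -> W
00 -> X
11 -> W
01 -> Y
00 -> X
00 -> X
10 -> Z
10 -> Z


Result: WXWYXXZZ


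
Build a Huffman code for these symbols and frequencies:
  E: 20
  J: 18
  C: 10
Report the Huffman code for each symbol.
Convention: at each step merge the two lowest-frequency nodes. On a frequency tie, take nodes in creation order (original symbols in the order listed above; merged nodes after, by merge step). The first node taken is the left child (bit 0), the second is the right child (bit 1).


Huffman tree construction:
Step 1: Merge C(10) + J(18) = 28
Step 2: Merge E(20) + (C+J)(28) = 48
Read each symbol's code off the tree from the root (left child = 0, right child = 1).

Codes:
  E: 0 (length 1)
  J: 11 (length 2)
  C: 10 (length 2)
Average code length: 76/48 = 1.5833 bits/symbol


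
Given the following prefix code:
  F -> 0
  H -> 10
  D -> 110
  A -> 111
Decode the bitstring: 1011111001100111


Decoding step by step:
Bits 10 -> H
Bits 111 -> A
Bits 110 -> D
Bits 0 -> F
Bits 110 -> D
Bits 0 -> F
Bits 111 -> A


Decoded message: HADFDFA


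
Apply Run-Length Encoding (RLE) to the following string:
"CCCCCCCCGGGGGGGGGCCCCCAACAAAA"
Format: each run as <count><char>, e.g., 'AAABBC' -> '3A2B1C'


Scanning runs left to right:
  i=0: run of 'C' x 8 -> '8C'
  i=8: run of 'G' x 9 -> '9G'
  i=17: run of 'C' x 5 -> '5C'
  i=22: run of 'A' x 2 -> '2A'
  i=24: run of 'C' x 1 -> '1C'
  i=25: run of 'A' x 4 -> '4A'

RLE = 8C9G5C2A1C4A


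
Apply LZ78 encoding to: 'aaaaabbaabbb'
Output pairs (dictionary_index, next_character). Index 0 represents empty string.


LZ78 encoding steps:
Dictionary: {0: ''}
Step 1: w='' (idx 0), next='a' -> output (0, 'a'), add 'a' as idx 1
Step 2: w='a' (idx 1), next='a' -> output (1, 'a'), add 'aa' as idx 2
Step 3: w='aa' (idx 2), next='b' -> output (2, 'b'), add 'aab' as idx 3
Step 4: w='' (idx 0), next='b' -> output (0, 'b'), add 'b' as idx 4
Step 5: w='aab' (idx 3), next='b' -> output (3, 'b'), add 'aabb' as idx 5
Step 6: w='b' (idx 4), end of input -> output (4, '')


Encoded: [(0, 'a'), (1, 'a'), (2, 'b'), (0, 'b'), (3, 'b'), (4, '')]


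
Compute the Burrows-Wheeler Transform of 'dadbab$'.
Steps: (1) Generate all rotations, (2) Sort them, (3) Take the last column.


Rotations (sorted):
  0: $dadbab -> last char: b
  1: ab$dadb -> last char: b
  2: adbab$d -> last char: d
  3: b$dadba -> last char: a
  4: bab$dad -> last char: d
  5: dadbab$ -> last char: $
  6: dbab$da -> last char: a


BWT = bbdad$a


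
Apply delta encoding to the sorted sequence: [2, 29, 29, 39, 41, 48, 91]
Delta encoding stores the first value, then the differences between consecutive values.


First value: 2
Deltas:
  29 - 2 = 27
  29 - 29 = 0
  39 - 29 = 10
  41 - 39 = 2
  48 - 41 = 7
  91 - 48 = 43


Delta encoded: [2, 27, 0, 10, 2, 7, 43]


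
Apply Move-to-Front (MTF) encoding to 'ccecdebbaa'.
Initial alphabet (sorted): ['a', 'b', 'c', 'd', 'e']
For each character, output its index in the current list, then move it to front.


MTF encoding:
'c': index 2 in ['a', 'b', 'c', 'd', 'e'] -> ['c', 'a', 'b', 'd', 'e']
'c': index 0 in ['c', 'a', 'b', 'd', 'e'] -> ['c', 'a', 'b', 'd', 'e']
'e': index 4 in ['c', 'a', 'b', 'd', 'e'] -> ['e', 'c', 'a', 'b', 'd']
'c': index 1 in ['e', 'c', 'a', 'b', 'd'] -> ['c', 'e', 'a', 'b', 'd']
'd': index 4 in ['c', 'e', 'a', 'b', 'd'] -> ['d', 'c', 'e', 'a', 'b']
'e': index 2 in ['d', 'c', 'e', 'a', 'b'] -> ['e', 'd', 'c', 'a', 'b']
'b': index 4 in ['e', 'd', 'c', 'a', 'b'] -> ['b', 'e', 'd', 'c', 'a']
'b': index 0 in ['b', 'e', 'd', 'c', 'a'] -> ['b', 'e', 'd', 'c', 'a']
'a': index 4 in ['b', 'e', 'd', 'c', 'a'] -> ['a', 'b', 'e', 'd', 'c']
'a': index 0 in ['a', 'b', 'e', 'd', 'c'] -> ['a', 'b', 'e', 'd', 'c']


Output: [2, 0, 4, 1, 4, 2, 4, 0, 4, 0]


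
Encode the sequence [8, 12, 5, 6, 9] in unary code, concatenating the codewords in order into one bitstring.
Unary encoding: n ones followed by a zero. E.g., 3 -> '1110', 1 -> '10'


Encode each number as n ones followed by a terminating 0:
  8 -> 111111110 (9 bits)
  12 -> 1111111111110 (13 bits)
  5 -> 111110 (6 bits)
  6 -> 1111110 (7 bits)
  9 -> 1111111110 (10 bits)
Total length = 9 + 13 + 6 + 7 + 10 = 45 bits.

Unary([8, 12, 5, 6, 9]) = 111111110111111111111011111011111101111111110 (45 bits)


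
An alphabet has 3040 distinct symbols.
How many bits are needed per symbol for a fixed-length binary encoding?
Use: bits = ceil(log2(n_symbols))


log2(3040) = 11.5699
Bracket: 2^11 = 2048 < 3040 <= 2^12 = 4096
So ceil(log2(3040)) = 12

bits = ceil(log2(3040)) = ceil(11.5699) = 12 bits


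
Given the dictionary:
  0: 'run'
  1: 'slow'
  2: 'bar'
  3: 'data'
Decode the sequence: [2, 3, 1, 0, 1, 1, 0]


Look up each index in the dictionary:
  2 -> 'bar'
  3 -> 'data'
  1 -> 'slow'
  0 -> 'run'
  1 -> 'slow'
  1 -> 'slow'
  0 -> 'run'

Decoded: "bar data slow run slow slow run"


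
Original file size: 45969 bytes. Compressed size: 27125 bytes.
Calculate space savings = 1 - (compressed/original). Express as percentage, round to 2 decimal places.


ratio = compressed/original = 27125/45969 = 0.590072
savings = 1 - ratio = 1 - 0.590072 = 0.409928
as a percentage: 0.409928 * 100 = 40.99%

Space savings = 1 - 27125/45969 = 40.99%


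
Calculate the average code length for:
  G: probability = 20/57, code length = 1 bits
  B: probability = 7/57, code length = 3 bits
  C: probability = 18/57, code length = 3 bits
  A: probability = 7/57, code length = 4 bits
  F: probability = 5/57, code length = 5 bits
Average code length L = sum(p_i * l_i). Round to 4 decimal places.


Weighted contributions p_i * l_i:
  G: (20/57) * 1 = 20/57
  B: (7/57) * 3 = 21/57
  C: (18/57) * 3 = 54/57
  A: (7/57) * 4 = 28/57
  F: (5/57) * 5 = 25/57
Sum = (20 + 21 + 54 + 28 + 25)/57 = 148/57

L = 148/57 = 2.5965 bits/symbol


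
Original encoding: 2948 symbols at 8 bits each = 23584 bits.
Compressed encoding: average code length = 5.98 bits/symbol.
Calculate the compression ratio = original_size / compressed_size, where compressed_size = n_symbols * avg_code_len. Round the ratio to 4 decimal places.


original_size = n_symbols * orig_bits = 2948 * 8 = 23584 bits
compressed_size = n_symbols * avg_code_len = 2948 * 5.98 = 17629.04 bits
ratio = original_size / compressed_size = 23584 / 17629.04 = 1.3378

Compression ratio = 1.3378


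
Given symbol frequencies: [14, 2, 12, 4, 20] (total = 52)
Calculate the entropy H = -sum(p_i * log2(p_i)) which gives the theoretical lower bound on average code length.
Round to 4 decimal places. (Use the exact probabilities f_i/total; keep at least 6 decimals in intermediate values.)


Per-symbol terms -p_i * log2(p_i) with p_i = f_i/52:
  p = 14/52 = 0.269231: log2(p) = -1.893085, -p*log2(p) = 0.509677
  p = 2/52 = 0.038462: log2(p) = -4.700440, -p*log2(p) = 0.180786
  p = 12/52 = 0.230769: log2(p) = -2.115477, -p*log2(p) = 0.488187
  p = 4/52 = 0.076923: log2(p) = -3.700440, -p*log2(p) = 0.284649
  p = 20/52 = 0.384615: log2(p) = -1.378512, -p*log2(p) = 0.530197
H = 0.509677 + 0.180786 + 0.488187 + 0.284649 + 0.530197 = 1.993496

H = 1.9935 bits/symbol


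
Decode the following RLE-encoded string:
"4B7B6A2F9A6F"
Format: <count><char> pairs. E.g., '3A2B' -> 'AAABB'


Expanding each <count><char> pair:
  4B -> 'BBBB'
  7B -> 'BBBBBBB'
  6A -> 'AAAAAA'
  2F -> 'FF'
  9A -> 'AAAAAAAAA'
  6F -> 'FFFFFF'

Decoded = BBBBBBBBBBBAAAAAAFFAAAAAAAAAFFFFFF


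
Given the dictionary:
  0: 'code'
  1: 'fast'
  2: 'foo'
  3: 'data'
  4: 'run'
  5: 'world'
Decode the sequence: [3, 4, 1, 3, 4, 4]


Look up each index in the dictionary:
  3 -> 'data'
  4 -> 'run'
  1 -> 'fast'
  3 -> 'data'
  4 -> 'run'
  4 -> 'run'

Decoded: "data run fast data run run"


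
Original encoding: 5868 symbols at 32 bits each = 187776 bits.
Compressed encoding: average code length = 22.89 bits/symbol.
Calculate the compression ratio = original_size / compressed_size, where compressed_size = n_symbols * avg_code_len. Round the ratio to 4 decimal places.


original_size = n_symbols * orig_bits = 5868 * 32 = 187776 bits
compressed_size = n_symbols * avg_code_len = 5868 * 22.89 = 134318.52 bits
ratio = original_size / compressed_size = 187776 / 134318.52 = 1.398

Compression ratio = 1.398


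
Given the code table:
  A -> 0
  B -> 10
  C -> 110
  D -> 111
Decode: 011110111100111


Decoding:
0 -> A
111 -> D
10 -> B
111 -> D
10 -> B
0 -> A
111 -> D


Result: ADBDBAD


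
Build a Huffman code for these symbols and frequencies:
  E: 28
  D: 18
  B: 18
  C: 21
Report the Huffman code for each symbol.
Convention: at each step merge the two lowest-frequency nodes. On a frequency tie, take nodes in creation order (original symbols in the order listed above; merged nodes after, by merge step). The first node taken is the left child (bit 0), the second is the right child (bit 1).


Huffman tree construction:
Step 1: Merge D(18) + B(18) = 36
Step 2: Merge C(21) + E(28) = 49
Step 3: Merge (D+B)(36) + (C+E)(49) = 85
Read each symbol's code off the tree from the root (left child = 0, right child = 1).

Codes:
  E: 11 (length 2)
  D: 00 (length 2)
  B: 01 (length 2)
  C: 10 (length 2)
Average code length: 170/85 = 2.0000 bits/symbol


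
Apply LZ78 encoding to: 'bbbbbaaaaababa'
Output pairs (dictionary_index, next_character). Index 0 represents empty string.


LZ78 encoding steps:
Dictionary: {0: ''}
Step 1: w='' (idx 0), next='b' -> output (0, 'b'), add 'b' as idx 1
Step 2: w='b' (idx 1), next='b' -> output (1, 'b'), add 'bb' as idx 2
Step 3: w='bb' (idx 2), next='a' -> output (2, 'a'), add 'bba' as idx 3
Step 4: w='' (idx 0), next='a' -> output (0, 'a'), add 'a' as idx 4
Step 5: w='a' (idx 4), next='a' -> output (4, 'a'), add 'aa' as idx 5
Step 6: w='a' (idx 4), next='b' -> output (4, 'b'), add 'ab' as idx 6
Step 7: w='ab' (idx 6), next='a' -> output (6, 'a'), add 'aba' as idx 7


Encoded: [(0, 'b'), (1, 'b'), (2, 'a'), (0, 'a'), (4, 'a'), (4, 'b'), (6, 'a')]


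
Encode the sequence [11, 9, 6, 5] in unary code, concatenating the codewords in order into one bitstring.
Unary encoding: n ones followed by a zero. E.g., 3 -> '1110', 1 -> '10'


Encode each number as n ones followed by a terminating 0:
  11 -> 111111111110 (12 bits)
  9 -> 1111111110 (10 bits)
  6 -> 1111110 (7 bits)
  5 -> 111110 (6 bits)
Total length = 12 + 10 + 7 + 6 = 35 bits.

Unary([11, 9, 6, 5]) = 11111111111011111111101111110111110 (35 bits)


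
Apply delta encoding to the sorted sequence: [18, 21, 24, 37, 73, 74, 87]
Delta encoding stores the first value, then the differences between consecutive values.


First value: 18
Deltas:
  21 - 18 = 3
  24 - 21 = 3
  37 - 24 = 13
  73 - 37 = 36
  74 - 73 = 1
  87 - 74 = 13


Delta encoded: [18, 3, 3, 13, 36, 1, 13]


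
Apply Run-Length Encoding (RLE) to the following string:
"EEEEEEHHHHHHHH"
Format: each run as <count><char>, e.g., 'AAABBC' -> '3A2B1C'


Scanning runs left to right:
  i=0: run of 'E' x 6 -> '6E'
  i=6: run of 'H' x 8 -> '8H'

RLE = 6E8H


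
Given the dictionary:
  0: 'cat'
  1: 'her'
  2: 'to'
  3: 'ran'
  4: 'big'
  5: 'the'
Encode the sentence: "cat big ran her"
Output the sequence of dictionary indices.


Look up each word in the dictionary:
  'cat' -> 0
  'big' -> 4
  'ran' -> 3
  'her' -> 1

Encoded: [0, 4, 3, 1]


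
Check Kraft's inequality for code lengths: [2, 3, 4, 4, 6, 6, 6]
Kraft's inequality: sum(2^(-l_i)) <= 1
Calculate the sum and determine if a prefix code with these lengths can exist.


Sum = 2^(-2) + 2^(-3) + 2^(-4) + 2^(-4) + 2^(-6) + 2^(-6) + 2^(-6)
    = 0.25 + 0.125 + 0.0625 + 0.0625 + 0.015625 + 0.015625 + 0.015625
    = 35/64 = 0.546875
Since 0.546875 <= 1, Kraft's inequality IS satisfied.
A prefix code with these lengths CAN exist.

Kraft sum = 0.546875. Satisfied.


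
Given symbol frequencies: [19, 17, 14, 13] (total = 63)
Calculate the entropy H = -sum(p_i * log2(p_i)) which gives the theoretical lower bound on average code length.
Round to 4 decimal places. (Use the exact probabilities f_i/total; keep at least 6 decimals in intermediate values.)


Per-symbol terms -p_i * log2(p_i) with p_i = f_i/63:
  p = 19/63 = 0.301587: log2(p) = -1.729352, -p*log2(p) = 0.521551
  p = 17/63 = 0.269841: log2(p) = -1.889817, -p*log2(p) = 0.509951
  p = 14/63 = 0.222222: log2(p) = -2.169925, -p*log2(p) = 0.482206
  p = 13/63 = 0.206349: log2(p) = -2.276840, -p*log2(p) = 0.469824
H = 0.521551 + 0.509951 + 0.482206 + 0.469824 = 1.983532

H = 1.9835 bits/symbol


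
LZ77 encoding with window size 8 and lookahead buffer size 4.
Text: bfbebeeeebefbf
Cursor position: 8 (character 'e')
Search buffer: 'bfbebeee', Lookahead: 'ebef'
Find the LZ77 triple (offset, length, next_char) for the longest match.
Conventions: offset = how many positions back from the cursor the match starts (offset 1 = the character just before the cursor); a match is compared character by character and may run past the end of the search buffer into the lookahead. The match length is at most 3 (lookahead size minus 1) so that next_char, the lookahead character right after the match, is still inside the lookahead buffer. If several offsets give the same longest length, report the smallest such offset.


Try each offset into the search buffer:
  offset=1 (pos 7, char 'e'): match length 1
  offset=2 (pos 6, char 'e'): match length 1
  offset=3 (pos 5, char 'e'): match length 1
  offset=4 (pos 4, char 'b'): match length 0
  offset=5 (pos 3, char 'e'): match length 3
  offset=6 (pos 2, char 'b'): match length 0
  offset=7 (pos 1, char 'f'): match length 0
  offset=8 (pos 0, char 'b'): match length 0
Longest match has length 3 at offset 5.
next_char = character at position 8 + 3 = 11 -> 'f'

Best match: offset=5, length=3 (matching 'ebe' starting at position 3)
LZ77 triple: (5, 3, 'f')


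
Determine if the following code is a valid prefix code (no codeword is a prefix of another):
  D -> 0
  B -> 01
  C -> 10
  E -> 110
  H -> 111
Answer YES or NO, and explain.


Checking each pair (does one codeword prefix another?):
  D='0' vs B='01': prefix -- VIOLATION

NO -- this is NOT a valid prefix code. D (0) is a prefix of B (01).


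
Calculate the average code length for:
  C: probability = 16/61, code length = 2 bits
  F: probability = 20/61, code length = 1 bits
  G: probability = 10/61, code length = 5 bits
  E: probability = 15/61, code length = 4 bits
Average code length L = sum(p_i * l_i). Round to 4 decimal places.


Weighted contributions p_i * l_i:
  C: (16/61) * 2 = 32/61
  F: (20/61) * 1 = 20/61
  G: (10/61) * 5 = 50/61
  E: (15/61) * 4 = 60/61
Sum = (32 + 20 + 50 + 60)/61 = 162/61

L = 162/61 = 2.6557 bits/symbol


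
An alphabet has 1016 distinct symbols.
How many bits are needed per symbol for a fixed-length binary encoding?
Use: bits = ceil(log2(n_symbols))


log2(1016) = 9.9887
Bracket: 2^9 = 512 < 1016 <= 2^10 = 1024
So ceil(log2(1016)) = 10

bits = ceil(log2(1016)) = ceil(9.9887) = 10 bits


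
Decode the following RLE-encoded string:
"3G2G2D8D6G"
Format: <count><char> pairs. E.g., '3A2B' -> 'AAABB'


Expanding each <count><char> pair:
  3G -> 'GGG'
  2G -> 'GG'
  2D -> 'DD'
  8D -> 'DDDDDDDD'
  6G -> 'GGGGGG'

Decoded = GGGGGDDDDDDDDDDGGGGGG


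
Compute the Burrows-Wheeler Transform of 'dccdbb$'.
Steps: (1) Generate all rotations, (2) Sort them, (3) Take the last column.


Rotations (sorted):
  0: $dccdbb -> last char: b
  1: b$dccdb -> last char: b
  2: bb$dccd -> last char: d
  3: ccdbb$d -> last char: d
  4: cdbb$dc -> last char: c
  5: dbb$dcc -> last char: c
  6: dccdbb$ -> last char: $


BWT = bbddcc$


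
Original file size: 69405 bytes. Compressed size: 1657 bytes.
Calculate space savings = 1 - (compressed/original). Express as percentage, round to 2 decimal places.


ratio = compressed/original = 1657/69405 = 0.023874
savings = 1 - ratio = 1 - 0.023874 = 0.976126
as a percentage: 0.976126 * 100 = 97.61%

Space savings = 1 - 1657/69405 = 97.61%


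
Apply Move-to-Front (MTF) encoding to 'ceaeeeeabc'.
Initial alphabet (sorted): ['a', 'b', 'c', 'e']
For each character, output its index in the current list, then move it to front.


MTF encoding:
'c': index 2 in ['a', 'b', 'c', 'e'] -> ['c', 'a', 'b', 'e']
'e': index 3 in ['c', 'a', 'b', 'e'] -> ['e', 'c', 'a', 'b']
'a': index 2 in ['e', 'c', 'a', 'b'] -> ['a', 'e', 'c', 'b']
'e': index 1 in ['a', 'e', 'c', 'b'] -> ['e', 'a', 'c', 'b']
'e': index 0 in ['e', 'a', 'c', 'b'] -> ['e', 'a', 'c', 'b']
'e': index 0 in ['e', 'a', 'c', 'b'] -> ['e', 'a', 'c', 'b']
'e': index 0 in ['e', 'a', 'c', 'b'] -> ['e', 'a', 'c', 'b']
'a': index 1 in ['e', 'a', 'c', 'b'] -> ['a', 'e', 'c', 'b']
'b': index 3 in ['a', 'e', 'c', 'b'] -> ['b', 'a', 'e', 'c']
'c': index 3 in ['b', 'a', 'e', 'c'] -> ['c', 'b', 'a', 'e']


Output: [2, 3, 2, 1, 0, 0, 0, 1, 3, 3]


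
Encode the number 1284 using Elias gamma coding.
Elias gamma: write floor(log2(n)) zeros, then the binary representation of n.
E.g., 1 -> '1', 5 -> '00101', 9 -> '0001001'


num_bits = floor(log2(1284)) + 1 = 11
leading_zeros = num_bits - 1 = 10
binary(1284) = 10100000100

Elias gamma(1284) = '0000000000' + '10100000100' = 000000000010100000100 (21 bits)


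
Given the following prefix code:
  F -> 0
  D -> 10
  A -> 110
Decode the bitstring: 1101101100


Decoding step by step:
Bits 110 -> A
Bits 110 -> A
Bits 110 -> A
Bits 0 -> F


Decoded message: AAAF


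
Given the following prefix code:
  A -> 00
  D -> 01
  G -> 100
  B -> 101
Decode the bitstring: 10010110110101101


Decoding step by step:
Bits 100 -> G
Bits 101 -> B
Bits 101 -> B
Bits 101 -> B
Bits 01 -> D
Bits 101 -> B


Decoded message: GBBBDB


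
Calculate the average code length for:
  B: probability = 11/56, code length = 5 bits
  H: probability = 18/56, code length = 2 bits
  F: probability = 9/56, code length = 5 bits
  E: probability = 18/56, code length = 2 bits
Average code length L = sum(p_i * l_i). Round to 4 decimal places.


Weighted contributions p_i * l_i:
  B: (11/56) * 5 = 55/56
  H: (18/56) * 2 = 36/56
  F: (9/56) * 5 = 45/56
  E: (18/56) * 2 = 36/56
Sum = (55 + 36 + 45 + 36)/56 = 172/56

L = 172/56 = 3.0714 bits/symbol


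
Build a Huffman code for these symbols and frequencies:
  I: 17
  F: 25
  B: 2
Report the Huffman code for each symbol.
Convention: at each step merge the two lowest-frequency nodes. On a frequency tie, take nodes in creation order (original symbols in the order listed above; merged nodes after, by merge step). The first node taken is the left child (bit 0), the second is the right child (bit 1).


Huffman tree construction:
Step 1: Merge B(2) + I(17) = 19
Step 2: Merge (B+I)(19) + F(25) = 44
Read each symbol's code off the tree from the root (left child = 0, right child = 1).

Codes:
  I: 01 (length 2)
  F: 1 (length 1)
  B: 00 (length 2)
Average code length: 63/44 = 1.4318 bits/symbol
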